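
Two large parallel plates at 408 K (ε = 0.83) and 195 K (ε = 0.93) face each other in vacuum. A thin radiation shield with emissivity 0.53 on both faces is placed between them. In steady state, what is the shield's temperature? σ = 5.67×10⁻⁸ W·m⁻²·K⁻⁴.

T_s ≈ 345 K

In steady state the net flux on the hot side equals that on the cold side.
σ(T₁⁴−T_s⁴)/D₁ = σ(T_s⁴−T₂⁴)/D₂, with D₁ = 1/ε₁+1/ε_s−1 = 2.092, D₂ = 1/ε_s+1/ε₂−1 = 1.962.
Solve for T_s⁴: T_s⁴ = (D₂·T₁⁴ + D₁·T₂⁴)/(D₁+D₂) = 1.416×10¹⁰ K⁴.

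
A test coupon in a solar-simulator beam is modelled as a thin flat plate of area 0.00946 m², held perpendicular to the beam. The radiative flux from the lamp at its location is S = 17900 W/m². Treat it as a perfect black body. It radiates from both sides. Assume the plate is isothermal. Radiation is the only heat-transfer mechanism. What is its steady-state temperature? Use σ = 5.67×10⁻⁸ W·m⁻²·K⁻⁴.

T ≈ 630 K

At equilibrium, absorbed power = emitted power.
Absorbing cross-section = A = 0.009460 m²; emitting surface = 2A = 0.01892 m² (ratio 2).
S·A_cross = εσ·A_surf·T⁴  ⇒  T⁴ = S/(2σ).
T⁴ = 1.00·17900/(2·5.67×10⁻⁸) = 1.578×10¹¹ K⁴.
T = (1.578×10¹¹)^(1/4).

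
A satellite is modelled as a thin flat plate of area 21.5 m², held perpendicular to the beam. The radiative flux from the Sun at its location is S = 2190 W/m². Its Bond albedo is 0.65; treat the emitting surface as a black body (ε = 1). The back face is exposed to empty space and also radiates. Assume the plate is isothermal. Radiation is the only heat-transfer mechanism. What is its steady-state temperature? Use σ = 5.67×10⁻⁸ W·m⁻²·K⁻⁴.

T ≈ 287 K

At equilibrium, absorbed power = emitted power.
Absorbing cross-section = A = 21.50 m²; emitting surface = 2A = 43.00 m² (ratio 2).
(1−a)S·A_cross = εσ·A_surf·T⁴  ⇒  T⁴ = (1−a)S/(2σ).
T⁴ = 0.350·2190/(2·5.67×10⁻⁸) = 6.759×10⁹ K⁴.
T = (6.759×10⁹)^(1/4).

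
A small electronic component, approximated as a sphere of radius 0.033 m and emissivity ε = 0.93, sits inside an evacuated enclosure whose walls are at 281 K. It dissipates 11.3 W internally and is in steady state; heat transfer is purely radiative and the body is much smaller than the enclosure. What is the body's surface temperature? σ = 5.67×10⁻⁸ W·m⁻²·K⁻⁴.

For a small grey body in a large enclosure, net radiated power = εσA(T⁴ − T_w⁴).
Steady state: P = εσA(T⁴ − T_w⁴) with A = 4πr² = 0.01368 m².
T⁴ = P/(εσA) + T_w⁴ = 11.3/(0.93·5.67×10⁻⁸·0.01368) + (281)⁴
    = 1.566×10¹⁰ + 6.235×10⁹ = 2.189×10¹⁰ K⁴.

T ≈ 385 K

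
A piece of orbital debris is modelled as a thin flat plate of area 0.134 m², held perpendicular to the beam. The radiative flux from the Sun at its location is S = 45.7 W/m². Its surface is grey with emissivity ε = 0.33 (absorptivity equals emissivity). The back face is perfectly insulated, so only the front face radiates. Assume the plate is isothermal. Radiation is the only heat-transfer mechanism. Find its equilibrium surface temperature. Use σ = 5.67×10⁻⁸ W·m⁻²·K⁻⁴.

T ≈ 168 K

At equilibrium, absorbed power = emitted power.
Absorbing cross-section = A = 0.1340 m²; emitting surface = A = 0.1340 m² (ratio 1).
εS·A_cross = εσ·A_surf·T⁴  ⇒  T⁴ = S/(1σ)   (ε cancels).
T⁴ = 45.7/(1·5.67×10⁻⁸) = 8.060×10⁸ K⁴.
T = (8.060×10⁸)^(1/4).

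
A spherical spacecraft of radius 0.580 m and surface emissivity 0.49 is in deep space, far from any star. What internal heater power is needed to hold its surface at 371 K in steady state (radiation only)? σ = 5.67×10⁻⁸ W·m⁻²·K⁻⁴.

P = εσ·4πr²·T⁴.
4πr² = 4.227 m²; T⁴ = 1.895×10¹⁰ K⁴.
P = 0.49·5.67×10⁻⁸·4.227·1.895×10¹⁰.

P ≈ 2230 W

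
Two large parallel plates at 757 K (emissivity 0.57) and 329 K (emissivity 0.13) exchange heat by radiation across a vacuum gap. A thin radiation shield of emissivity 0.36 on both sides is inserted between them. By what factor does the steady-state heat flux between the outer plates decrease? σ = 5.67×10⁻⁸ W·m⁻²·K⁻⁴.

Without shield: q₀ = σΔ(T⁴)/(1/ε₁+1/ε₂−1) with denominator 8.447.
With shield the two gaps are in series; the resistances add: (1/ε₁+1/ε_s−1)+(1/ε_s+1/ε₂−1) = 3.532+9.470 = 13.00.
Heat-flux ratio q₀/q = 13.00/8.447.

factor ≈ 1.54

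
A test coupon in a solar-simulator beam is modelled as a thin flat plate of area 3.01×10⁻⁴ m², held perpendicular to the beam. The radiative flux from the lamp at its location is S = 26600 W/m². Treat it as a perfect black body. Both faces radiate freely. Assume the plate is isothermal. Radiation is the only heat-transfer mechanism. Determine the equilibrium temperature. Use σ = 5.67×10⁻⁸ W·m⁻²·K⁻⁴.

T ≈ 696 K

At equilibrium, absorbed power = emitted power.
Absorbing cross-section = A = 3.010×10⁻⁴ m²; emitting surface = 2A = 6.020×10⁻⁴ m² (ratio 2).
S·A_cross = εσ·A_surf·T⁴  ⇒  T⁴ = S/(2σ).
T⁴ = 1.00·26600/(2·5.67×10⁻⁸) = 2.346×10¹¹ K⁴.
T = (2.346×10¹¹)^(1/4).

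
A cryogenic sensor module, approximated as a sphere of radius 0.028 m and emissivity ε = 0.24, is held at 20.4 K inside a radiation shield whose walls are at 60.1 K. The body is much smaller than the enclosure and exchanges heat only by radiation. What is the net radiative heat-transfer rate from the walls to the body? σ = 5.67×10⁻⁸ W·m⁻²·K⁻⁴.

For a small grey body in a large enclosure: P_net = εσA(T_body⁴ − T_wall⁴).
A = 4πr² = 0.009852 m²; T_body⁴ − T_wall⁴ = 1.732×10⁵ − 1.305×10⁷ = -1.287×10⁷ K⁴.
|P_net| = 0.24·5.67×10⁻⁸·0.009852·1.287×10⁷.

P_net ≈ 0.00173 W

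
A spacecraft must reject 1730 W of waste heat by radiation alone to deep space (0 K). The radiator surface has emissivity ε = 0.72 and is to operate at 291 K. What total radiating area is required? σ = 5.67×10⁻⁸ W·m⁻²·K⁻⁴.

P = εσA T⁴ ⇒ A = P/(εσT⁴).
T⁴ = 7.171×10⁹ K⁴.
A = 1730/(0.72 × 5.67×10⁻⁸ × 7.171×10⁹).

A ≈ 5.91 m²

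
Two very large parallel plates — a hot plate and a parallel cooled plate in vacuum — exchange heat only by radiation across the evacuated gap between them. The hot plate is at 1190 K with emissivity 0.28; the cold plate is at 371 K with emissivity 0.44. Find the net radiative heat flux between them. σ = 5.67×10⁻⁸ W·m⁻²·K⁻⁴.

For two infinite grey parallel plates, q = σ(T₁⁴ − T₂⁴)/(1/ε₁ + 1/ε₂ − 1).
T₁⁴ − T₂⁴ = 2.005×10¹² − 1.895×10¹⁰ = 1.986×10¹² K⁴.
1/ε₁ + 1/ε₂ − 1 = 3.571 + 2.273 − 1 = 4.844.
q = 5.67×10⁻⁸ × 1.986×10¹² / 4.844.

q ≈ 23300 W/m²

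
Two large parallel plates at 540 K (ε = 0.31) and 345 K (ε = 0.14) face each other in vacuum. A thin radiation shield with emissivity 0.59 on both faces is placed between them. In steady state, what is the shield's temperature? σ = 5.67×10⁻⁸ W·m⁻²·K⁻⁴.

In steady state the net flux on the hot side equals that on the cold side.
σ(T₁⁴−T_s⁴)/D₁ = σ(T_s⁴−T₂⁴)/D₂, with D₁ = 1/ε₁+1/ε_s−1 = 3.921, D₂ = 1/ε_s+1/ε₂−1 = 7.838.
Solve for T_s⁴: T_s⁴ = (D₂·T₁⁴ + D₁·T₂⁴)/(D₁+D₂) = 6.140×10¹⁰ K⁴.

T_s ≈ 498 K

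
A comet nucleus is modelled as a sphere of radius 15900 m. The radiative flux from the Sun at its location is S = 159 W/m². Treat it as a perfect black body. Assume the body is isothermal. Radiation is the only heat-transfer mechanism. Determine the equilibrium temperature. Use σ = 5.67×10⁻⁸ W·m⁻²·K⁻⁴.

T ≈ 163 K

At equilibrium, absorbed power = emitted power.
Absorbing cross-section = πr² = 7.942×10⁸ m²; emitting surface = 4πr² = 3.177×10⁹ m² (ratio 4).
S·A_cross = εσ·A_surf·T⁴  ⇒  T⁴ = S/(4σ).
T⁴ = 1.00·159/(4·5.67×10⁻⁸) = 7.011×10⁸ K⁴.
T = (7.011×10⁸)^(1/4).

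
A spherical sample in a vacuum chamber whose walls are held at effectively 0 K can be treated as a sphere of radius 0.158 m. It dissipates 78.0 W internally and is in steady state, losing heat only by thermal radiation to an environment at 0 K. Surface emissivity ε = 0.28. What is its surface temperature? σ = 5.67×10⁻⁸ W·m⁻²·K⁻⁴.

Steady state: internal power = radiated power, P = εσA T⁴.
Radiating area A = 4πr² = 0.3137 m².
T⁴ = P/(εσA) = 78.0/(0.28·5.67×10⁻⁸·0.3137) = 1.566×10¹⁰ K⁴.
T = (1.566×10¹⁰)^(1/4).

T ≈ 354 K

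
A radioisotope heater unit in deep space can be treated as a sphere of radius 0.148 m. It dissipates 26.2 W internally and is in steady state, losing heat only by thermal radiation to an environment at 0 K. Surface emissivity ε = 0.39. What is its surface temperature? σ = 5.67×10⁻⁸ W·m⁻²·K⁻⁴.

Steady state: internal power = radiated power, P = εσA T⁴.
Radiating area A = 4πr² = 0.2753 m².
T⁴ = P/(εσA) = 26.2/(0.39·5.67×10⁻⁸·0.2753) = 4.304×10⁹ K⁴.
T = (4.304×10⁹)^(1/4).

T ≈ 256 K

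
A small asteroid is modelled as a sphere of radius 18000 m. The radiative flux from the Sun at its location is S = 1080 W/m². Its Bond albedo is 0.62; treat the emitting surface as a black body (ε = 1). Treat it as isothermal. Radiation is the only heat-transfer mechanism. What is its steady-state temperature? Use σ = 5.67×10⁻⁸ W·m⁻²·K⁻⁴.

T ≈ 206 K

At equilibrium, absorbed power = emitted power.
Absorbing cross-section = πr² = 1.018×10⁹ m²; emitting surface = 4πr² = 4.072×10⁹ m² (ratio 4).
(1−a)S·A_cross = εσ·A_surf·T⁴  ⇒  T⁴ = (1−a)S/(4σ).
T⁴ = 0.380·1080/(4·5.67×10⁻⁸) = 1.810×10⁹ K⁴.
T = (1.810×10⁹)^(1/4).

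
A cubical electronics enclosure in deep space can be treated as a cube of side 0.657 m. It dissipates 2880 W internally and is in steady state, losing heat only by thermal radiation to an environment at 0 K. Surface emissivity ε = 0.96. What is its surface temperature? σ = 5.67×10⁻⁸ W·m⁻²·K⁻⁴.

Steady state: internal power = radiated power, P = εσA T⁴.
Radiating area A = 6L² = 2.590 m².
T⁴ = P/(εσA) = 2880/(0.96·5.67×10⁻⁸·2.590) = 2.043×10¹⁰ K⁴.
T = (2.043×10¹⁰)^(1/4).

T ≈ 378 K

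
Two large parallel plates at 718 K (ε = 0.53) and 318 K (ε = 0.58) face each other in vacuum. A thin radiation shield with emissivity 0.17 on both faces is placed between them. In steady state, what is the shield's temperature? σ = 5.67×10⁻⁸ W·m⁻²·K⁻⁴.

In steady state the net flux on the hot side equals that on the cold side.
σ(T₁⁴−T_s⁴)/D₁ = σ(T_s⁴−T₂⁴)/D₂, with D₁ = 1/ε₁+1/ε_s−1 = 6.769, D₂ = 1/ε_s+1/ε₂−1 = 6.606.
Solve for T_s⁴: T_s⁴ = (D₂·T₁⁴ + D₁·T₂⁴)/(D₁+D₂) = 1.364×10¹¹ K⁴.

T_s ≈ 608 K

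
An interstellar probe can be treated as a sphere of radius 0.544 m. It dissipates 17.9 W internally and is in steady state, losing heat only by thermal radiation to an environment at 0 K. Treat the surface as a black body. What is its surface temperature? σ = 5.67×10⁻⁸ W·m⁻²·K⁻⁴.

T ≈ 96.0 K

Steady state: internal power = radiated power, P = εσA T⁴.
Radiating area A = 4πr² = 3.719 m².
T⁴ = P/(εσA) = 17.9/(1.0·5.67×10⁻⁸·3.719) = 8.489×10⁷ K⁴.
T = (8.489×10⁷)^(1/4).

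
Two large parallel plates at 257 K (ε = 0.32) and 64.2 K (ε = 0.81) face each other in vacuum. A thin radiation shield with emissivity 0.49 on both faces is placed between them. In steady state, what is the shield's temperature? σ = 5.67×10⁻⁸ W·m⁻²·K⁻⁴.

In steady state the net flux on the hot side equals that on the cold side.
σ(T₁⁴−T_s⁴)/D₁ = σ(T_s⁴−T₂⁴)/D₂, with D₁ = 1/ε₁+1/ε_s−1 = 4.166, D₂ = 1/ε_s+1/ε₂−1 = 2.275.
Solve for T_s⁴: T_s⁴ = (D₂·T₁⁴ + D₁·T₂⁴)/(D₁+D₂) = 1.552×10⁹ K⁴.

T_s ≈ 198 K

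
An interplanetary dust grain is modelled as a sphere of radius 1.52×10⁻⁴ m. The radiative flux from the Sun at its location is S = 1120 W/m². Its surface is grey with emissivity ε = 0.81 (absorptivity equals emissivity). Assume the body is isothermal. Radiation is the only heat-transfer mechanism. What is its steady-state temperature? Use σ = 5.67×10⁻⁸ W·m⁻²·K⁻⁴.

At equilibrium, absorbed power = emitted power.
Absorbing cross-section = πr² = 7.258×10⁻⁸ m²; emitting surface = 4πr² = 2.903×10⁻⁷ m² (ratio 4).
εS·A_cross = εσ·A_surf·T⁴  ⇒  T⁴ = S/(4σ)   (ε cancels).
T⁴ = 1120/(4·5.67×10⁻⁸) = 4.938×10⁹ K⁴.
T = (4.938×10⁹)^(1/4).

T ≈ 265 K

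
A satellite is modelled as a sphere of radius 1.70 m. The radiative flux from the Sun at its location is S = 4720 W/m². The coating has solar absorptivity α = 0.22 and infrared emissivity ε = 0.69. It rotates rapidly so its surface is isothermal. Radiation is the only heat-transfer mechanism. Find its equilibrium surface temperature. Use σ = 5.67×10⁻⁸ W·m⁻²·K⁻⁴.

T ≈ 285 K

At equilibrium, absorbed power = emitted power.
Absorbing cross-section = πr² = 9.079 m²; emitting surface = 4πr² = 36.32 m² (ratio 4).
αS·A_cross = εσ·A_surf·T⁴  ⇒  T⁴ = αS/(ε·4σ).
T⁴ = 0.220·4720/(0.69·4·5.67×10⁻⁸) = 6.635×10⁹ K⁴.
T = (6.635×10⁹)^(1/4).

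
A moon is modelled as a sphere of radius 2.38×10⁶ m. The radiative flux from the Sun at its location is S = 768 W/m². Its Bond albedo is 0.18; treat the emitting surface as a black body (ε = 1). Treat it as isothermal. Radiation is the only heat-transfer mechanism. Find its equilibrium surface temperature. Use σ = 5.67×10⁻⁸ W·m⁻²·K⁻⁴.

T ≈ 230 K

At equilibrium, absorbed power = emitted power.
Absorbing cross-section = πr² = 1.780×10¹³ m²; emitting surface = 4πr² = 7.118×10¹³ m² (ratio 4).
(1−a)S·A_cross = εσ·A_surf·T⁴  ⇒  T⁴ = (1−a)S/(4σ).
T⁴ = 0.820·768/(4·5.67×10⁻⁸) = 2.777×10⁹ K⁴.
T = (2.777×10⁹)^(1/4).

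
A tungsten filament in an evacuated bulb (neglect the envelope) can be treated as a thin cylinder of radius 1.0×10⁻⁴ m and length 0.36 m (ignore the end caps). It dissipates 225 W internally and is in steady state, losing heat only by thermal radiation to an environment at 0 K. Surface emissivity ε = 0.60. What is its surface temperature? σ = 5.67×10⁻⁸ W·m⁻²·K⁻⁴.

T ≈ 2330 K

Steady state: internal power = radiated power, P = εσA T⁴.
Radiating area A = 2πrL = 2.262×10⁻⁴ m².
T⁴ = P/(εσA) = 225/(0.60·5.67×10⁻⁸·2.262×10⁻⁴) = 2.924×10¹³ K⁴.
T = (2.924×10¹³)^(1/4).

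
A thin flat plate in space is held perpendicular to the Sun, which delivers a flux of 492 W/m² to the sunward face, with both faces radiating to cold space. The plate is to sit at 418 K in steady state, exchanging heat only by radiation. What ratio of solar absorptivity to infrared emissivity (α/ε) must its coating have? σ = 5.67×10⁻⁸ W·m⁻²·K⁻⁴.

α/ε ≈ 7.04

Balance: αS·A = εσ·2A·T⁴ ⇒ α/ε = 2σT⁴/S.
α/ε = 2·5.67×10⁻⁸·(418)⁴/492 = 2·5.67×10⁻⁸·3.053×10¹⁰/492.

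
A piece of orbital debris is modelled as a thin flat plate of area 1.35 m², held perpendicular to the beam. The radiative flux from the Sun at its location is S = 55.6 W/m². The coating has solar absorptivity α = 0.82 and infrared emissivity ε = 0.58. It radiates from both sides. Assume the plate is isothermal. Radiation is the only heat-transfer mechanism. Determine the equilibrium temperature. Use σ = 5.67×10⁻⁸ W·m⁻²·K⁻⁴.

T ≈ 162 K

At equilibrium, absorbed power = emitted power.
Absorbing cross-section = A = 1.350 m²; emitting surface = 2A = 2.700 m² (ratio 2).
αS·A_cross = εσ·A_surf·T⁴  ⇒  T⁴ = αS/(ε·2σ).
T⁴ = 0.820·55.6/(0.58·2·5.67×10⁻⁸) = 6.932×10⁸ K⁴.
T = (6.932×10⁸)^(1/4).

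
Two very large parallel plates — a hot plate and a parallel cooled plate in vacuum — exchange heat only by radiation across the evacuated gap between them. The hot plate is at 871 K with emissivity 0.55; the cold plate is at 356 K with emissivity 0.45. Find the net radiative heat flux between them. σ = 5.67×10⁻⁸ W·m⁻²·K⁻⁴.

q ≈ 10400 W/m²

For two infinite grey parallel plates, q = σ(T₁⁴ − T₂⁴)/(1/ε₁ + 1/ε₂ − 1).
T₁⁴ − T₂⁴ = 5.755×10¹¹ − 1.606×10¹⁰ = 5.595×10¹¹ K⁴.
1/ε₁ + 1/ε₂ − 1 = 1.818 + 2.222 − 1 = 3.040.
q = 5.67×10⁻⁸ × 5.595×10¹¹ / 3.040.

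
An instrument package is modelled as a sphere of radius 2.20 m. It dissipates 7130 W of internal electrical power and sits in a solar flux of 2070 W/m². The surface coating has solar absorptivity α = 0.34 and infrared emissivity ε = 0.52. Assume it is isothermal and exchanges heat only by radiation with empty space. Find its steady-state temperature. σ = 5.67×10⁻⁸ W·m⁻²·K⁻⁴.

At steady state, absorbed solar power + internal power = radiated power.
Absorbed: α·S·A_cross = 0.34·2070·15.21 = 10700 W (cross-section πr²).
Total input = 10700 + 7130 = 17830 W.
Radiated: εσ·A_surf·T⁴ with A_surf = 4πr² = 60.82 m².
T⁴ = 17830/(0.52·5.67×10⁻⁸·60.82) = 9.944×10⁹ K⁴.

T ≈ 316 K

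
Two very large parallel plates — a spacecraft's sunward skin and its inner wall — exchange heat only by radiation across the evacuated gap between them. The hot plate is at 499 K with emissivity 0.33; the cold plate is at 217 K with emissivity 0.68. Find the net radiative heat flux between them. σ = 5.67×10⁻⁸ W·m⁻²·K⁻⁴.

q ≈ 968 W/m²

For two infinite grey parallel plates, q = σ(T₁⁴ − T₂⁴)/(1/ε₁ + 1/ε₂ − 1).
T₁⁴ − T₂⁴ = 6.200×10¹⁰ − 2.217×10⁹ = 5.978×10¹⁰ K⁴.
1/ε₁ + 1/ε₂ − 1 = 3.030 + 1.471 − 1 = 3.501.
q = 5.67×10⁻⁸ × 5.978×10¹⁰ / 3.501.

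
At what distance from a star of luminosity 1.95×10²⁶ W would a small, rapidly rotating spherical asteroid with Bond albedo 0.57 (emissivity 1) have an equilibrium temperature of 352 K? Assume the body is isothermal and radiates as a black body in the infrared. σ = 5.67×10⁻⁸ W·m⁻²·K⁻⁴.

For an isothermal black-emitting sphere, (1−a)S·πr² = σ·4πr²·T⁴ ⇒ S = 4σT⁴/(1−a).
S = 4·5.67×10⁻⁸·(352)⁴/0.430 = 8097 W/m².
Flux falls as S = L/(4πd²), so d = √(L/(4πS)) = √(1.95×10²⁶/(4π·8097)).

d ≈ 4.38×10¹⁰ m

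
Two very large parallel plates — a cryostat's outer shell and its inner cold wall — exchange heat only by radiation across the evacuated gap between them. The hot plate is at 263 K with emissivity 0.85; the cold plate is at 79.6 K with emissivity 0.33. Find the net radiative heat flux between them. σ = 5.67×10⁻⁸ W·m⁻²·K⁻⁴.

q ≈ 83.9 W/m²

For two infinite grey parallel plates, q = σ(T₁⁴ − T₂⁴)/(1/ε₁ + 1/ε₂ − 1).
T₁⁴ − T₂⁴ = 4.784×10⁹ − 4.015×10⁷ = 4.744×10⁹ K⁴.
1/ε₁ + 1/ε₂ − 1 = 1.176 + 3.030 − 1 = 3.207.
q = 5.67×10⁻⁸ × 4.744×10⁹ / 3.207.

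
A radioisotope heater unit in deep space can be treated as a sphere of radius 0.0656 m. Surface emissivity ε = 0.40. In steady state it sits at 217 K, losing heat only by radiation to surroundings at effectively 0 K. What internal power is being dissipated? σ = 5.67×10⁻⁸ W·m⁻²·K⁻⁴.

P ≈ 2.72 W

Steady state: P = εσA T⁴.
A = 4πr² = 0.05408 m²; T⁴ = (217)⁴ = 2.217×10⁹ K⁴.
P = 0.40 × 5.67×10⁻⁸ × 0.05408 × 2.217×10⁹.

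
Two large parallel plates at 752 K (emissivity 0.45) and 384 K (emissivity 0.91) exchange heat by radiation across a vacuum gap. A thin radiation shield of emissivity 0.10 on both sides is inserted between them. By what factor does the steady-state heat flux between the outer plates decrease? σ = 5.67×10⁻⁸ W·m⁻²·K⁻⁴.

Without shield: q₀ = σΔ(T⁴)/(1/ε₁+1/ε₂−1) with denominator 2.321.
With shield the two gaps are in series; the resistances add: (1/ε₁+1/ε_s−1)+(1/ε_s+1/ε₂−1) = 11.22+10.10 = 21.32.
Heat-flux ratio q₀/q = 21.32/2.321.

factor ≈ 9.19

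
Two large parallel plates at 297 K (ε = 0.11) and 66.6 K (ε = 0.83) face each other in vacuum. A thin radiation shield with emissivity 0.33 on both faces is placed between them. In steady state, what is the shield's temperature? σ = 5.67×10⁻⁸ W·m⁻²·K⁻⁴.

T_s ≈ 205 K

In steady state the net flux on the hot side equals that on the cold side.
σ(T₁⁴−T_s⁴)/D₁ = σ(T_s⁴−T₂⁴)/D₂, with D₁ = 1/ε₁+1/ε_s−1 = 11.12, D₂ = 1/ε_s+1/ε₂−1 = 3.235.
Solve for T_s⁴: T_s⁴ = (D₂·T₁⁴ + D₁·T₂⁴)/(D₁+D₂) = 1.769×10⁹ K⁴.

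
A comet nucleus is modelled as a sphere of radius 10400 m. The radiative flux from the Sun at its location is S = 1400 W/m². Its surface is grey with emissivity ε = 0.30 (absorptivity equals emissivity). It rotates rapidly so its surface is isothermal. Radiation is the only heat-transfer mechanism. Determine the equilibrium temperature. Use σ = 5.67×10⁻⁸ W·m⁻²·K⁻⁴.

T ≈ 280 K

At equilibrium, absorbed power = emitted power.
Absorbing cross-section = πr² = 3.398×10⁸ m²; emitting surface = 4πr² = 1.359×10⁹ m² (ratio 4).
εS·A_cross = εσ·A_surf·T⁴  ⇒  T⁴ = S/(4σ)   (ε cancels).
T⁴ = 1400/(4·5.67×10⁻⁸) = 6.173×10⁹ K⁴.
T = (6.173×10⁹)^(1/4).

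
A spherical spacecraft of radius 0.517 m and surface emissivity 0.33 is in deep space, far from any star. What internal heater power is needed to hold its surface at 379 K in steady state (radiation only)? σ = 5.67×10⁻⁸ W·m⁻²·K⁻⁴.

P ≈ 1300 W

P = εσ·4πr²·T⁴.
4πr² = 3.359 m²; T⁴ = 2.063×10¹⁰ K⁴.
P = 0.33·5.67×10⁻⁸·3.359·2.063×10¹⁰.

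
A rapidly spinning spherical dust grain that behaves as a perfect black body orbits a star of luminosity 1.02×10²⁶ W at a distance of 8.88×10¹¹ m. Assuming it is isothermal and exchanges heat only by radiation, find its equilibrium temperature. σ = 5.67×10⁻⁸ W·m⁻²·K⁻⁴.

First find the stellar flux at distance d: S = L/(4πd²) = 1.02×10²⁶/(4π·(8.88×10¹¹)²) = 10.29 W/m².
For an isothermal sphere, absorbed (1−a)S·πr² = emitted σ·4πr²·T⁴, so T⁴ = (1−a)S/(4σ).
T⁴ = 1.00·10.29/(4·5.67×10⁻⁸) = 4.539×10⁷ K⁴.

T ≈ 82.1 K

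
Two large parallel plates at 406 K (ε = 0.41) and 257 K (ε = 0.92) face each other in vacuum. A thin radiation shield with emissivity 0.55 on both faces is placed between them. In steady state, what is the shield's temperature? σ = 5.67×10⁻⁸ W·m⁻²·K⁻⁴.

T_s ≈ 336 K

In steady state the net flux on the hot side equals that on the cold side.
σ(T₁⁴−T_s⁴)/D₁ = σ(T_s⁴−T₂⁴)/D₂, with D₁ = 1/ε₁+1/ε_s−1 = 3.257, D₂ = 1/ε_s+1/ε₂−1 = 1.905.
Solve for T_s⁴: T_s⁴ = (D₂·T₁⁴ + D₁·T₂⁴)/(D₁+D₂) = 1.278×10¹⁰ K⁴.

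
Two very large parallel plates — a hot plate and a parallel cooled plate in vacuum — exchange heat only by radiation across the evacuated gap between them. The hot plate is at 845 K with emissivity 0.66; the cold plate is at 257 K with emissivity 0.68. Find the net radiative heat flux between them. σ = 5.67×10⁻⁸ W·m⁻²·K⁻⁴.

q ≈ 14400 W/m²

For two infinite grey parallel plates, q = σ(T₁⁴ − T₂⁴)/(1/ε₁ + 1/ε₂ − 1).
T₁⁴ − T₂⁴ = 5.098×10¹¹ − 4.362×10⁹ = 5.055×10¹¹ K⁴.
1/ε₁ + 1/ε₂ − 1 = 1.515 + 1.471 − 1 = 1.986.
q = 5.67×10⁻⁸ × 5.055×10¹¹ / 1.986.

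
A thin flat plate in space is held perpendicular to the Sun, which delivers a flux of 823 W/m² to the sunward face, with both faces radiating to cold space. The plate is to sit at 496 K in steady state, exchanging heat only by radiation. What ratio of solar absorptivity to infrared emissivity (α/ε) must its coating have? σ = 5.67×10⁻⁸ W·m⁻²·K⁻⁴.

α/ε ≈ 8.34

Balance: αS·A = εσ·2A·T⁴ ⇒ α/ε = 2σT⁴/S.
α/ε = 2·5.67×10⁻⁸·(496)⁴/823 = 2·5.67×10⁻⁸·6.052×10¹⁰/823.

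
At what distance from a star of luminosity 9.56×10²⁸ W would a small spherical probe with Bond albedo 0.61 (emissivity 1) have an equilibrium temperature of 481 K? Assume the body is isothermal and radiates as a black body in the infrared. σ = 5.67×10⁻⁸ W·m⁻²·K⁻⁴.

For an isothermal black-emitting sphere, (1−a)S·πr² = σ·4πr²·T⁴ ⇒ S = 4σT⁴/(1−a).
S = 4·5.67×10⁻⁸·(481)⁴/0.390 = 31130 W/m².
Flux falls as S = L/(4πd²), so d = √(L/(4πS)) = √(9.56×10²⁸/(4π·31130)).

d ≈ 4.94×10¹¹ m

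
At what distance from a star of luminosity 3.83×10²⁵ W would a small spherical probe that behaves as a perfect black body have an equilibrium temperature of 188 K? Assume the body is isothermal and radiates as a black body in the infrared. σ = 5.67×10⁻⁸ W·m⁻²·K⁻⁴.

d ≈ 1.04×10¹¹ m

For an isothermal black-emitting sphere, (1−a)S·πr² = σ·4πr²·T⁴ ⇒ S = 4σT⁴/(1−a).
S = 4·5.67×10⁻⁸·(188)⁴/1.00 = 283.3 W/m².
Flux falls as S = L/(4πd²), so d = √(L/(4πS)) = √(3.83×10²⁵/(4π·283.3)).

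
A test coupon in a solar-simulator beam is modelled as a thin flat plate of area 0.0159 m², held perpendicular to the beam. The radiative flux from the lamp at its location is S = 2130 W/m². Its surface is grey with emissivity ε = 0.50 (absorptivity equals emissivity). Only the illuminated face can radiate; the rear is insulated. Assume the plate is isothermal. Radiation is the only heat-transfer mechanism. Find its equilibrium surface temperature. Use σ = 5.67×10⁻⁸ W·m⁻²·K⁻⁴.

At equilibrium, absorbed power = emitted power.
Absorbing cross-section = A = 0.01590 m²; emitting surface = A = 0.01590 m² (ratio 1).
εS·A_cross = εσ·A_surf·T⁴  ⇒  T⁴ = S/(1σ)   (ε cancels).
T⁴ = 2130/(1·5.67×10⁻⁸) = 3.757×10¹⁰ K⁴.
T = (3.757×10¹⁰)^(1/4).

T ≈ 440 K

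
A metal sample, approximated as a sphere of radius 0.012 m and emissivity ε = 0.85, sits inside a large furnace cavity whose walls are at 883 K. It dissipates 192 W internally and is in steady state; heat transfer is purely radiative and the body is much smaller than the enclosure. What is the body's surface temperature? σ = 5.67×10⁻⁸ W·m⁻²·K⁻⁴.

For a small grey body in a large enclosure, net radiated power = εσA(T⁴ − T_w⁴).
Steady state: P = εσA(T⁴ − T_w⁴) with A = 4πr² = 0.001810 m².
T⁴ = P/(εσA) + T_w⁴ = 192/(0.85·5.67×10⁻⁸·0.001810) + (883)⁴
    = 2.202×10¹² + 6.079×10¹¹ = 2.809×10¹² K⁴.

T ≈ 1290 K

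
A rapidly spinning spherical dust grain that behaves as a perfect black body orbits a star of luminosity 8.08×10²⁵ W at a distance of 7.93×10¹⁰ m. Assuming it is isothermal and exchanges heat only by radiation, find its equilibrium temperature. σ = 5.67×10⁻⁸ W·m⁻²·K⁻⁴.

First find the stellar flux at distance d: S = L/(4πd²) = 8.08×10²⁵/(4π·(7.93×10¹⁰)²) = 1022 W/m².
For an isothermal sphere, absorbed (1−a)S·πr² = emitted σ·4πr²·T⁴, so T⁴ = (1−a)S/(4σ).
T⁴ = 1.00·1022/(4·5.67×10⁻⁸) = 4.508×10⁹ K⁴.

T ≈ 259 K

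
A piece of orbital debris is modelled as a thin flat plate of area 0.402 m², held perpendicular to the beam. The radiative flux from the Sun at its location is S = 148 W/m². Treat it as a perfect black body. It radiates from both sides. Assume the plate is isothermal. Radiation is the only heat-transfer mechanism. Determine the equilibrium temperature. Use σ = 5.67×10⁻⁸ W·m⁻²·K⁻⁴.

T ≈ 190 K

At equilibrium, absorbed power = emitted power.
Absorbing cross-section = A = 0.4020 m²; emitting surface = 2A = 0.8040 m² (ratio 2).
S·A_cross = εσ·A_surf·T⁴  ⇒  T⁴ = S/(2σ).
T⁴ = 1.00·148/(2·5.67×10⁻⁸) = 1.305×10⁹ K⁴.
T = (1.305×10⁹)^(1/4).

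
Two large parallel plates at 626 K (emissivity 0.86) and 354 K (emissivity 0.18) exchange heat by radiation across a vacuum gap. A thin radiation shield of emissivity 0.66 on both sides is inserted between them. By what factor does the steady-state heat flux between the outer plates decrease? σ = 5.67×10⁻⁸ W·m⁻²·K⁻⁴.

Without shield: q₀ = σΔ(T⁴)/(1/ε₁+1/ε₂−1) with denominator 5.718.
With shield the two gaps are in series; the resistances add: (1/ε₁+1/ε_s−1)+(1/ε_s+1/ε₂−1) = 1.678+6.071 = 7.749.
Heat-flux ratio q₀/q = 7.749/5.718.

factor ≈ 1.36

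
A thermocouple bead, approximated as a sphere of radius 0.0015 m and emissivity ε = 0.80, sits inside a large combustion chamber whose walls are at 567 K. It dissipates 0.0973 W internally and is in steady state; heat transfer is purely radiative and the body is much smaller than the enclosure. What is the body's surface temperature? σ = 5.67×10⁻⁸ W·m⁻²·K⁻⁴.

T ≈ 651 K

For a small grey body in a large enclosure, net radiated power = εσA(T⁴ − T_w⁴).
Steady state: P = εσA(T⁴ − T_w⁴) with A = 4πr² = 2.827×10⁻⁵ m².
T⁴ = P/(εσA) + T_w⁴ = 0.0973/(0.80·5.67×10⁻⁸·2.827×10⁻⁵) + (567)⁴
    = 7.587×10¹⁰ + 1.034×10¹¹ = 1.792×10¹¹ K⁴.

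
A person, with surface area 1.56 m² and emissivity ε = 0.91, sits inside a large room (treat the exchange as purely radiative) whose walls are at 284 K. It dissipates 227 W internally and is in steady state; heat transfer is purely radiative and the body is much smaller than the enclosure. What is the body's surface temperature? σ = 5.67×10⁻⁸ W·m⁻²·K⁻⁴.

T ≈ 311 K

For a small grey body in a large enclosure, net radiated power = εσA(T⁴ − T_w⁴).
Steady state: P = εσA(T⁴ − T_w⁴) with A = 1.56 m².
T⁴ = P/(εσA) + T_w⁴ = 227/(0.91·5.67×10⁻⁸·1.560) + (284)⁴
    = 2.820×10⁹ + 6.505×10⁹ = 9.326×10⁹ K⁴.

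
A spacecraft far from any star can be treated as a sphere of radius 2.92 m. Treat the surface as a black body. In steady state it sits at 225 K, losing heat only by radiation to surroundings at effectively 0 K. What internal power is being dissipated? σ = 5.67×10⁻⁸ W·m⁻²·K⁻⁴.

Steady state: P = εσA T⁴.
A = 4πr² = 107.1 m²; T⁴ = (225)⁴ = 2.563×10⁹ K⁴.
P = 1.0 × 5.67×10⁻⁸ × 107.1 × 2.563×10⁹.

P ≈ 15600 W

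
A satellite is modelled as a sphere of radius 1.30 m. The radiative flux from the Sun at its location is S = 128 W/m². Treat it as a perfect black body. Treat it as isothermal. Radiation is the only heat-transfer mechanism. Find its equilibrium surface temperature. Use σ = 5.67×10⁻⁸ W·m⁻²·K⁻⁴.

At equilibrium, absorbed power = emitted power.
Absorbing cross-section = πr² = 5.309 m²; emitting surface = 4πr² = 21.24 m² (ratio 4).
S·A_cross = εσ·A_surf·T⁴  ⇒  T⁴ = S/(4σ).
T⁴ = 1.00·128/(4·5.67×10⁻⁸) = 5.644×10⁸ K⁴.
T = (5.644×10⁸)^(1/4).

T ≈ 154 K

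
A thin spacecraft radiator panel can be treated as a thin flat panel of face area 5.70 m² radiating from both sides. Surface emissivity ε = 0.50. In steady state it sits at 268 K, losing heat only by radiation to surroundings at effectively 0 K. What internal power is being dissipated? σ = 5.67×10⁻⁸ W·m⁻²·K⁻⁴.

Steady state: P = εσA T⁴.
A = 2·5.70 = 11.40 m²; T⁴ = (268)⁴ = 5.159×10⁹ K⁴.
P = 0.50 × 5.67×10⁻⁸ × 11.40 × 5.159×10⁹.

P ≈ 1670 W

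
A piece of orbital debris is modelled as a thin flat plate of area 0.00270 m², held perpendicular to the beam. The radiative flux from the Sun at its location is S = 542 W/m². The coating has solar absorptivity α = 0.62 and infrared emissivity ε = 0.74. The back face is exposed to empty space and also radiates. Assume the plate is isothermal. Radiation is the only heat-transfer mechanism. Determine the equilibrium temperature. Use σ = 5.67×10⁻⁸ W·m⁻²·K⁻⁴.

T ≈ 252 K

At equilibrium, absorbed power = emitted power.
Absorbing cross-section = A = 0.002700 m²; emitting surface = 2A = 0.005400 m² (ratio 2).
αS·A_cross = εσ·A_surf·T⁴  ⇒  T⁴ = αS/(ε·2σ).
T⁴ = 0.620·542/(0.74·2·5.67×10⁻⁸) = 4.004×10⁹ K⁴.
T = (4.004×10⁹)^(1/4).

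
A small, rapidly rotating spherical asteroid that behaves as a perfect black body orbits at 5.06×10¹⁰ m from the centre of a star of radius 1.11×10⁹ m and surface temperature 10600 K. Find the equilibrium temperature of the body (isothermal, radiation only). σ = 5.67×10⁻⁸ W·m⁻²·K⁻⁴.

T ≈ 1110 K

The star's surface emits σT_*⁴; at distance d the flux is S = σT_*⁴(R_*/d)².
S = 5.67×10⁻⁸·(10600)⁴·(1.11×10⁹/5.06×10¹⁰)² = 3.445×10⁵ W/m².
For an isothermal sphere T⁴ = (1−a)S/(4σ) = 1.519×10¹² K⁴.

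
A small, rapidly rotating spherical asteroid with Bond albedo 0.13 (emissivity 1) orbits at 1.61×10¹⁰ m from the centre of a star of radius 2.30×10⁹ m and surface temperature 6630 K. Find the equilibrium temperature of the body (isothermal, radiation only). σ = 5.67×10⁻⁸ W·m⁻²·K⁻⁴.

The star's surface emits σT_*⁴; at distance d the flux is S = σT_*⁴(R_*/d)².
S = 5.67×10⁻⁸·(6630)⁴·(2.30×10⁹/1.61×10¹⁰)² = 2.236×10⁶ W/m².
For an isothermal sphere T⁴ = (1−a)S/(4σ) = 8.577×10¹² K⁴.

T ≈ 1710 K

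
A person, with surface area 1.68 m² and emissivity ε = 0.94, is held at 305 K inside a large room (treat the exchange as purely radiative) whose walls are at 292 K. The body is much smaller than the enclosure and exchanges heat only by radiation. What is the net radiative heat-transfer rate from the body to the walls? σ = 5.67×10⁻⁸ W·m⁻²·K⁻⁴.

P_net ≈ 124 W

For a small grey body in a large enclosure: P_net = εσA(T_body⁴ − T_wall⁴).
A = 1.68 m²; T_body⁴ − T_wall⁴ = 8.654×10⁹ − 7.270×10⁹ = 1.384×10⁹ K⁴.
|P_net| = 0.94·5.67×10⁻⁸·1.680·1.384×10⁹.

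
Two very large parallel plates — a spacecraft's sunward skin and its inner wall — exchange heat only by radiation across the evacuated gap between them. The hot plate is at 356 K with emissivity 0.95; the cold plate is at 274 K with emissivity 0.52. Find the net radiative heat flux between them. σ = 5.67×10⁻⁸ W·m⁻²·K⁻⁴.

For two infinite grey parallel plates, q = σ(T₁⁴ − T₂⁴)/(1/ε₁ + 1/ε₂ − 1).
T₁⁴ − T₂⁴ = 1.606×10¹⁰ − 5.636×10⁹ = 1.043×10¹⁰ K⁴.
1/ε₁ + 1/ε₂ − 1 = 1.053 + 1.923 − 1 = 1.976.
q = 5.67×10⁻⁸ × 1.043×10¹⁰ / 1.976.

q ≈ 299 W/m²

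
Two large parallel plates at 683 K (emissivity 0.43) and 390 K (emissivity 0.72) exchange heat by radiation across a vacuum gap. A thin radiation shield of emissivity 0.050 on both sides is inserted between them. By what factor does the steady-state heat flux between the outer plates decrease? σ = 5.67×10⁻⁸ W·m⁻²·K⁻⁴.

factor ≈ 15.4

Without shield: q₀ = σΔ(T⁴)/(1/ε₁+1/ε₂−1) with denominator 2.714.
With shield the two gaps are in series; the resistances add: (1/ε₁+1/ε_s−1)+(1/ε_s+1/ε₂−1) = 21.33+20.39 = 41.71.
Heat-flux ratio q₀/q = 41.71/2.714.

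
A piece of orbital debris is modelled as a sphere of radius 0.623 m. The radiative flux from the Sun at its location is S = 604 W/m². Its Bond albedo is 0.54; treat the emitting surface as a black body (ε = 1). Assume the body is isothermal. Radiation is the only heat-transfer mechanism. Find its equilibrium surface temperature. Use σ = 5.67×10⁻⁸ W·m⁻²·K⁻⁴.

At equilibrium, absorbed power = emitted power.
Absorbing cross-section = πr² = 1.219 m²; emitting surface = 4πr² = 4.877 m² (ratio 4).
(1−a)S·A_cross = εσ·A_surf·T⁴  ⇒  T⁴ = (1−a)S/(4σ).
T⁴ = 0.460·604/(4·5.67×10⁻⁸) = 1.225×10⁹ K⁴.
T = (1.225×10⁹)^(1/4).

T ≈ 187 K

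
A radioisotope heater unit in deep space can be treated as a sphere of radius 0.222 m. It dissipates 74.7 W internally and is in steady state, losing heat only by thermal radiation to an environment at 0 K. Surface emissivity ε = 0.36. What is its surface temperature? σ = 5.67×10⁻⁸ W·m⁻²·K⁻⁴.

Steady state: internal power = radiated power, P = εσA T⁴.
Radiating area A = 4πr² = 0.6193 m².
T⁴ = P/(εσA) = 74.7/(0.36·5.67×10⁻⁸·0.6193) = 5.909×10⁹ K⁴.
T = (5.909×10⁹)^(1/4).

T ≈ 277 K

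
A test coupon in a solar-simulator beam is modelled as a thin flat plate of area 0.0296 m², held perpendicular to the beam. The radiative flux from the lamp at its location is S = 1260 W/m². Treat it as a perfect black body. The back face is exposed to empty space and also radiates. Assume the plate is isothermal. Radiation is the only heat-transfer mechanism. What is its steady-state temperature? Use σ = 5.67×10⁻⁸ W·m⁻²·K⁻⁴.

At equilibrium, absorbed power = emitted power.
Absorbing cross-section = A = 0.02960 m²; emitting surface = 2A = 0.05920 m² (ratio 2).
S·A_cross = εσ·A_surf·T⁴  ⇒  T⁴ = S/(2σ).
T⁴ = 1.00·1260/(2·5.67×10⁻⁸) = 1.111×10¹⁰ K⁴.
T = (1.111×10¹⁰)^(1/4).

T ≈ 325 K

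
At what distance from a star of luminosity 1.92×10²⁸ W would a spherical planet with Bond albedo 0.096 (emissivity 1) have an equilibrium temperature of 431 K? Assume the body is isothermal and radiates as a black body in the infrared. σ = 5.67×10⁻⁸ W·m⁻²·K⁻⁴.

For an isothermal black-emitting sphere, (1−a)S·πr² = σ·4πr²·T⁴ ⇒ S = 4σT⁴/(1−a).
S = 4·5.67×10⁻⁸·(431)⁴/0.904 = 8657 W/m².
Flux falls as S = L/(4πd²), so d = √(L/(4πS)) = √(1.92×10²⁸/(4π·8657)).

d ≈ 4.20×10¹¹ m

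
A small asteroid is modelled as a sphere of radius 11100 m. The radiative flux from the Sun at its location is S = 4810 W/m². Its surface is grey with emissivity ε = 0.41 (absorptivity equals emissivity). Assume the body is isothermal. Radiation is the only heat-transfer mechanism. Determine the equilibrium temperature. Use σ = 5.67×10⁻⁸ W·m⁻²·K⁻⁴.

At equilibrium, absorbed power = emitted power.
Absorbing cross-section = πr² = 3.871×10⁸ m²; emitting surface = 4πr² = 1.548×10⁹ m² (ratio 4).
εS·A_cross = εσ·A_surf·T⁴  ⇒  T⁴ = S/(4σ)   (ε cancels).
T⁴ = 4810/(4·5.67×10⁻⁸) = 2.121×10¹⁰ K⁴.
T = (2.121×10¹⁰)^(1/4).

T ≈ 382 K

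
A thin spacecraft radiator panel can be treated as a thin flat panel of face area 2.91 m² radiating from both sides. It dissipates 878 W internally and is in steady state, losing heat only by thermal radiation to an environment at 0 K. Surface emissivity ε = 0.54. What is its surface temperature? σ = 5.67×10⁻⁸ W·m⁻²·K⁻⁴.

T ≈ 265 K

Steady state: internal power = radiated power, P = εσA T⁴.
Radiating area A = 2·2.91 = 5.820 m².
T⁴ = P/(εσA) = 878/(0.54·5.67×10⁻⁸·5.820) = 4.927×10⁹ K⁴.
T = (4.927×10⁹)^(1/4).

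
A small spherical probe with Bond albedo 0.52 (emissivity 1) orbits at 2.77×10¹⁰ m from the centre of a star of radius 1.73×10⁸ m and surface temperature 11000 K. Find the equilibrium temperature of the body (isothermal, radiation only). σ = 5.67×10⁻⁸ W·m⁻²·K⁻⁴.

T ≈ 512 K

The star's surface emits σT_*⁴; at distance d the flux is S = σT_*⁴(R_*/d)².
S = 5.67×10⁻⁸·(11000)⁴·(1.73×10⁸/2.77×10¹⁰)² = 32380 W/m².
For an isothermal sphere T⁴ = (1−a)S/(4σ) = 6.853×10¹⁰ K⁴.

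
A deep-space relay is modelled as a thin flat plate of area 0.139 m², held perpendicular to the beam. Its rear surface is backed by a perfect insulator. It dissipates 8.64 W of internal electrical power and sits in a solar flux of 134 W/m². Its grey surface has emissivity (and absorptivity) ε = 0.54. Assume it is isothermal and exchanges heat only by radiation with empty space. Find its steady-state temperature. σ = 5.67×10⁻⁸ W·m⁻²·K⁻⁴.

T ≈ 257 K

At steady state, absorbed solar power + internal power = radiated power.
Absorbed: α·S·A_cross = 0.54·134·0.1390 = 10.06 W (cross-section A).
Total input = 10.06 + 8.64 = 18.70 W.
Radiated: εσ·A_surf·T⁴ with A_surf = A = 0.1390 m².
T⁴ = 18.70/(0.54·5.67×10⁻⁸·0.1390) = 4.393×10⁹ K⁴.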